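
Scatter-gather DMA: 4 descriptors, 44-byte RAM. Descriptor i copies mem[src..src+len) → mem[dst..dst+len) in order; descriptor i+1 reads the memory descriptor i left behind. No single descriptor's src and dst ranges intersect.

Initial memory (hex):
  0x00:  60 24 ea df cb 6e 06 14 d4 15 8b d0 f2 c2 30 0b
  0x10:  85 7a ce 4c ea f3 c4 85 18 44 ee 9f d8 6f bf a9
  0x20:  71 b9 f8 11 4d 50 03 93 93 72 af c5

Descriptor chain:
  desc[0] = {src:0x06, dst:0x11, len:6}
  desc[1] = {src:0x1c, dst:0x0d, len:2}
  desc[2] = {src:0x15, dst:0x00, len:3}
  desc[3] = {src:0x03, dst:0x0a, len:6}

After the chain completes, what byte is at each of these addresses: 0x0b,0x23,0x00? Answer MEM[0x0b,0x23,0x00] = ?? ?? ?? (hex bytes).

#0 dst[0x11+6] := {0x06,0x14,0xd4,0x15,0x8b,0xd0}
#1 dst[0x0d+2] := {0xd8,0x6f}
#2 dst[0x00+3] := {0x8b,0xd0,0x85}
#3 dst[0x0a+6] := {0xdf,0xcb,0x6e,0x06,0x14,0xd4}
query mem[0x0b]=0xcb, mem[0x23]=0x11, mem[0x00]=0x8b

MEM[0x0b,0x23,0x00] = cb 11 8b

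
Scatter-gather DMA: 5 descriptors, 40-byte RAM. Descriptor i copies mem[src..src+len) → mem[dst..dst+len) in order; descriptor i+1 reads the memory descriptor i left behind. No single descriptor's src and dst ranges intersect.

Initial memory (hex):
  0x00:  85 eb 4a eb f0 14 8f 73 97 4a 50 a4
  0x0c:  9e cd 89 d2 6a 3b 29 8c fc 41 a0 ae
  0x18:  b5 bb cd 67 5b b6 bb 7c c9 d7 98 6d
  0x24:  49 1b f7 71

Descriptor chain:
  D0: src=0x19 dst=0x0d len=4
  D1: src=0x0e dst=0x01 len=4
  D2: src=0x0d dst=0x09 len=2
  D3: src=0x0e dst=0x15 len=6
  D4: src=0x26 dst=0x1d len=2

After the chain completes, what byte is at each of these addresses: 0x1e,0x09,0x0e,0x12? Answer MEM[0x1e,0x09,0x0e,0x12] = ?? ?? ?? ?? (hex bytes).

MEM[0x1e,0x09,0x0e,0x12] = 71 bb cd 29

#0 dst[0x0d+4] := {0xbb,0xcd,0x67,0x5b}
#1 dst[0x01+4] := {0xcd,0x67,0x5b,0x3b}
#2 dst[0x09+2] := {0xbb,0xcd}
#3 dst[0x15+6] := {0xcd,0x67,0x5b,0x3b,0x29,0x8c}
#4 dst[0x1d+2] := {0xf7,0x71}
query mem[0x1e]=0x71, mem[0x09]=0xbb, mem[0x0e]=0xcd, mem[0x12]=0x29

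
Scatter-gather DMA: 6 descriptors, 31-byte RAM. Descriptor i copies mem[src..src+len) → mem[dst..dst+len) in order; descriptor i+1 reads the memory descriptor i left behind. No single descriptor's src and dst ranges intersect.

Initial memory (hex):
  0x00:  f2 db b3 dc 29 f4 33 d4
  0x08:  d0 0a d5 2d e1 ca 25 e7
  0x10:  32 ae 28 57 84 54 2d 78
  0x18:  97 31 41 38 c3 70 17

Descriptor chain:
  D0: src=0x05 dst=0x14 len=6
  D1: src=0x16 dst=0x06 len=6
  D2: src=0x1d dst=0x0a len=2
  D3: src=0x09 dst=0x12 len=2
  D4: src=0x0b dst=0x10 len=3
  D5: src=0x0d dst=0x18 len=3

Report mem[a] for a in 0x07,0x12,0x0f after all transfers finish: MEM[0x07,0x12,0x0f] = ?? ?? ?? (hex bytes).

MEM[0x07,0x12,0x0f] = d0 ca e7

  after D0: wrote 6B at 0x14 = f433d4d00ad5
  after D1: wrote 6B at 0x06 = d4d00ad54138
  after D2: wrote 2B at 0x0a = 7017
  after D3: wrote 2B at 0x12 = d570
  after D4: wrote 3B at 0x10 = 17e1ca
  after D5: wrote 3B at 0x18 = ca25e7
query mem[0x07]=0xd0, mem[0x12]=0xca, mem[0x0f]=0xe7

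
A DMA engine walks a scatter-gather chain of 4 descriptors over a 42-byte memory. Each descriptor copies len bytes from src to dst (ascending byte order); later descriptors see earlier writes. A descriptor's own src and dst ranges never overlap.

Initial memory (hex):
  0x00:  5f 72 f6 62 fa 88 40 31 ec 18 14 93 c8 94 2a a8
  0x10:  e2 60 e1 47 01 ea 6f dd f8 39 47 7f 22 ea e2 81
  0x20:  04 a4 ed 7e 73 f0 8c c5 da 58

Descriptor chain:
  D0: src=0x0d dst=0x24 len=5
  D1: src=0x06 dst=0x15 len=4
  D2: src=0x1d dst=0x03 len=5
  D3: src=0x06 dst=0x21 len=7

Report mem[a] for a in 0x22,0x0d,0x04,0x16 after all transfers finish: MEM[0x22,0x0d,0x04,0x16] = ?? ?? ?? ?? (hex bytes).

D0: mem[0x24..0x28] <- [94 2a a8 e2 60]
D1: mem[0x15..0x18] <- [40 31 ec 18]
D2: mem[0x03..0x07] <- [ea e2 81 04 a4]
D3: mem[0x21..0x27] <- [04 a4 ec 18 14 93 c8]
query mem[0x22]=0xa4, mem[0x0d]=0x94, mem[0x04]=0xe2, mem[0x16]=0x31

MEM[0x22,0x0d,0x04,0x16] = a4 94 e2 31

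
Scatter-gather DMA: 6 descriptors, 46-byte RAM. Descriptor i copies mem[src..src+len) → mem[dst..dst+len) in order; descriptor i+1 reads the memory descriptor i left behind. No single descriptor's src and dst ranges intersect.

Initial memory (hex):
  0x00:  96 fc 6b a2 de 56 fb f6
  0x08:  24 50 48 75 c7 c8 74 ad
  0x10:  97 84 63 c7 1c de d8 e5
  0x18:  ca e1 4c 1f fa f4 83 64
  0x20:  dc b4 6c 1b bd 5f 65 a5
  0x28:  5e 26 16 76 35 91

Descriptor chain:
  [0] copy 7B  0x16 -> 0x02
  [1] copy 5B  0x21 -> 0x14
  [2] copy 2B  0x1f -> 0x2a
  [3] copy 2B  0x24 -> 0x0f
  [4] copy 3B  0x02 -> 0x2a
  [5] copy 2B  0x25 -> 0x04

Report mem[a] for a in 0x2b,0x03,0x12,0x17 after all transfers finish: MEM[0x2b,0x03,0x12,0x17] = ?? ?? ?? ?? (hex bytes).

[0] 0x16->0x02 len=7 : d8 e5 ca e1 4c 1f fa
[1] 0x21->0x14 len=5 : b4 6c 1b bd 5f
[2] 0x1f->0x2a len=2 : 64 dc
[3] 0x24->0x0f len=2 : bd 5f
[4] 0x02->0x2a len=3 : d8 e5 ca
[5] 0x25->0x04 len=2 : 5f 65
query mem[0x2b]=0xe5, mem[0x03]=0xe5, mem[0x12]=0x63, mem[0x17]=0xbd

MEM[0x2b,0x03,0x12,0x17] = e5 e5 63 bd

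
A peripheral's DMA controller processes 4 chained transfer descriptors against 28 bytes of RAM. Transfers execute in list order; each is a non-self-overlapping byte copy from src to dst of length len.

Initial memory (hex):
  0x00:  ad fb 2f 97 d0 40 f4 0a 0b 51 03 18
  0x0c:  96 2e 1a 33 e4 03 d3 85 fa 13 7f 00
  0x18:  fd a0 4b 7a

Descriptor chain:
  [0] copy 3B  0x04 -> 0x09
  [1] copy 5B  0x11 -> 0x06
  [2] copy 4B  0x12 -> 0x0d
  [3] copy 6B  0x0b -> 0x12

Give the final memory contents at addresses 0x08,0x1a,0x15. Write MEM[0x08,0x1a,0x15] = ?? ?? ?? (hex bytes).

MEM[0x08,0x1a,0x15] = 85 4b 85

D0: mem[0x09..0x0b] <- [d0 40 f4]
D1: mem[0x06..0x0a] <- [03 d3 85 fa 13]
D2: mem[0x0d..0x10] <- [d3 85 fa 13]
D3: mem[0x12..0x17] <- [f4 96 d3 85 fa 13]
query mem[0x08]=0x85, mem[0x1a]=0x4b, mem[0x15]=0x85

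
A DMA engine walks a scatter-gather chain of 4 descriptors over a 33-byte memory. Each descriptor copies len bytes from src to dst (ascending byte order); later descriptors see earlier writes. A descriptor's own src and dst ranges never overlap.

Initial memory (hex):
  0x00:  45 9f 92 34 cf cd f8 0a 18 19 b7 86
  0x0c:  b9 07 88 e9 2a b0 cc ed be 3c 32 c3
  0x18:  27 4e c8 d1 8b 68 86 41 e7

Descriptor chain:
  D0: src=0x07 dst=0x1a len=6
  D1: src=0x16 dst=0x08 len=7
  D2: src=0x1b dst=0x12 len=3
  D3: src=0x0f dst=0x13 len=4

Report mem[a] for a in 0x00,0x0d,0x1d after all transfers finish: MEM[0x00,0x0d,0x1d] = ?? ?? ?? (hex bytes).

[0] 0x07->0x1a len=6 : 0a 18 19 b7 86 b9
[1] 0x16->0x08 len=7 : 32 c3 27 4e 0a 18 19
[2] 0x1b->0x12 len=3 : 18 19 b7
[3] 0x0f->0x13 len=4 : e9 2a b0 18
query mem[0x00]=0x45, mem[0x0d]=0x18, mem[0x1d]=0xb7

MEM[0x00,0x0d,0x1d] = 45 18 b7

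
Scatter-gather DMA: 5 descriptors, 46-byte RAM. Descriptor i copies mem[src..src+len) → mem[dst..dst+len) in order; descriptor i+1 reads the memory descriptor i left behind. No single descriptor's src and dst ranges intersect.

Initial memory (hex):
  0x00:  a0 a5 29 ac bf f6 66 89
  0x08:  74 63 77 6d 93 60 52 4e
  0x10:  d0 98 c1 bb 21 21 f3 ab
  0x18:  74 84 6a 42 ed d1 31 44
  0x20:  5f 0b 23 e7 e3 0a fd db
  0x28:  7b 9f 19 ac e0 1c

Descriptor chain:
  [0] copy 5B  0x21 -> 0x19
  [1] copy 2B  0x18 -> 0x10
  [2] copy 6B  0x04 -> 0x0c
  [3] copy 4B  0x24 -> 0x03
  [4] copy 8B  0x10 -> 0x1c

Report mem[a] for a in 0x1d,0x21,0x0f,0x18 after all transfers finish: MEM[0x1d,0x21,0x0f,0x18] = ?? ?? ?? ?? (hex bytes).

  after D0: wrote 5B at 0x19 = 0b23e7e30a
  after D1: wrote 2B at 0x10 = 740b
  after D2: wrote 6B at 0x0c = bff666897463
  after D3: wrote 4B at 0x03 = e30afddb
  after D4: wrote 8B at 0x1c = 7463c1bb2121f3ab
query mem[0x1d]=0x63, mem[0x21]=0x21, mem[0x0f]=0x89, mem[0x18]=0x74

MEM[0x1d,0x21,0x0f,0x18] = 63 21 89 74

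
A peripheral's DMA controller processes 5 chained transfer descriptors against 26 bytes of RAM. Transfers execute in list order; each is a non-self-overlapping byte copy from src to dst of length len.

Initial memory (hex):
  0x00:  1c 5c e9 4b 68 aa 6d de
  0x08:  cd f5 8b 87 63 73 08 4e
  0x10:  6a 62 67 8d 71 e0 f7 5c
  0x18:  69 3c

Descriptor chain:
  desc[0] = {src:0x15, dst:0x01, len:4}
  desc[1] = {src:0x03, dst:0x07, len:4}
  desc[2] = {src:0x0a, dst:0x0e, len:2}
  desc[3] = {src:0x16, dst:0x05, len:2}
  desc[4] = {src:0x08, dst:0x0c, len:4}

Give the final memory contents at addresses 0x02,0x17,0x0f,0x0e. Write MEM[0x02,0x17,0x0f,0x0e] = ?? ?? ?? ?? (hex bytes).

D0: mem[0x01..0x04] <- [e0 f7 5c 69]
D1: mem[0x07..0x0a] <- [5c 69 aa 6d]
D2: mem[0x0e..0x0f] <- [6d 87]
D3: mem[0x05..0x06] <- [f7 5c]
D4: mem[0x0c..0x0f] <- [69 aa 6d 87]
query mem[0x02]=0xf7, mem[0x17]=0x5c, mem[0x0f]=0x87, mem[0x0e]=0x6d

MEM[0x02,0x17,0x0f,0x0e] = f7 5c 87 6d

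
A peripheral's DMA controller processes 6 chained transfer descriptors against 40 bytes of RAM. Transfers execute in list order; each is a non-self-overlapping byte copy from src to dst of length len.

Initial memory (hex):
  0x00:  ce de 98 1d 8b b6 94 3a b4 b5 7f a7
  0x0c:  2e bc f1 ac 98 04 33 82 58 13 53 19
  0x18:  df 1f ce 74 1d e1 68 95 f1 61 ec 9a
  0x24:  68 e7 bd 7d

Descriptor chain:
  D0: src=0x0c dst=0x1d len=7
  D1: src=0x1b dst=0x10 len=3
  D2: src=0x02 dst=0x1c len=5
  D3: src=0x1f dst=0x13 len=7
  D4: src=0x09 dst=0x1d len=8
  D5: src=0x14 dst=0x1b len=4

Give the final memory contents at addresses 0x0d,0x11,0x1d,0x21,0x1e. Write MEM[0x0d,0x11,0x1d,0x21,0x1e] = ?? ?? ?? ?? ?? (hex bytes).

MEM[0x0d,0x11,0x1d,0x21,0x1e] = bc 1d 04 bc 33

  after D0: wrote 7B at 0x1d = 2ebcf1ac980433
  after D1: wrote 3B at 0x10 = 741d2e
  after D2: wrote 5B at 0x1c = 981d8bb694
  after D3: wrote 7B at 0x13 = b69498043368e7
  after D4: wrote 8B at 0x1d = b57fa72ebcf1ac74
  after D5: wrote 4B at 0x1b = 94980433
query mem[0x0d]=0xbc, mem[0x11]=0x1d, mem[0x1d]=0x04, mem[0x21]=0xbc, mem[0x1e]=0x33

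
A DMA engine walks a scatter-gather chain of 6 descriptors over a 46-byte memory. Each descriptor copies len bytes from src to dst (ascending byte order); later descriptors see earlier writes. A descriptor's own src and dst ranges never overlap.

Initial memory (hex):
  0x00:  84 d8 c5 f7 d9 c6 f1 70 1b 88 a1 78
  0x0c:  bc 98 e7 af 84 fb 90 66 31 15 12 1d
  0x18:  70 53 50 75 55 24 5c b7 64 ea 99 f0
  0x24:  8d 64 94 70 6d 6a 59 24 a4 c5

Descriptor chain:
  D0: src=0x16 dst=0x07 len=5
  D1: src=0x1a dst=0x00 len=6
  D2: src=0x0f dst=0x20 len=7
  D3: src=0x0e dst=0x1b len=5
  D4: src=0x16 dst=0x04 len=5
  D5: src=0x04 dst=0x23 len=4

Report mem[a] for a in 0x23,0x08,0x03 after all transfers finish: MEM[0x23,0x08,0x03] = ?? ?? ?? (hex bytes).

D0: mem[0x07..0x0b] <- [12 1d 70 53 50]
D1: mem[0x00..0x05] <- [50 75 55 24 5c b7]
D2: mem[0x20..0x26] <- [af 84 fb 90 66 31 15]
D3: mem[0x1b..0x1f] <- [e7 af 84 fb 90]
D4: mem[0x04..0x08] <- [12 1d 70 53 50]
D5: mem[0x23..0x26] <- [12 1d 70 53]
query mem[0x23]=0x12, mem[0x08]=0x50, mem[0x03]=0x24

MEM[0x23,0x08,0x03] = 12 50 24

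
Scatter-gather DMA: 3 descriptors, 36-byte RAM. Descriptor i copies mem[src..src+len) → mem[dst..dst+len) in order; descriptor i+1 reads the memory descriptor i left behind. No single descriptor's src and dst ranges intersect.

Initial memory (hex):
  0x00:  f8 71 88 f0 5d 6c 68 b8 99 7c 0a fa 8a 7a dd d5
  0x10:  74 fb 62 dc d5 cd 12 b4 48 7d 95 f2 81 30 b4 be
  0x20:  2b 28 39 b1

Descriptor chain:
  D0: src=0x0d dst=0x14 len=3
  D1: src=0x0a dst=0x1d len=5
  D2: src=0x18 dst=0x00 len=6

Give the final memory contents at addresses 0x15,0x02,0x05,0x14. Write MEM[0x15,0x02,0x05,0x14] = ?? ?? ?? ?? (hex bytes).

MEM[0x15,0x02,0x05,0x14] = dd 95 0a 7a

#0 dst[0x14+3] := {0x7a,0xdd,0xd5}
#1 dst[0x1d+5] := {0x0a,0xfa,0x8a,0x7a,0xdd}
#2 dst[0x00+6] := {0x48,0x7d,0x95,0xf2,0x81,0x0a}
query mem[0x15]=0xdd, mem[0x02]=0x95, mem[0x05]=0x0a, mem[0x14]=0x7a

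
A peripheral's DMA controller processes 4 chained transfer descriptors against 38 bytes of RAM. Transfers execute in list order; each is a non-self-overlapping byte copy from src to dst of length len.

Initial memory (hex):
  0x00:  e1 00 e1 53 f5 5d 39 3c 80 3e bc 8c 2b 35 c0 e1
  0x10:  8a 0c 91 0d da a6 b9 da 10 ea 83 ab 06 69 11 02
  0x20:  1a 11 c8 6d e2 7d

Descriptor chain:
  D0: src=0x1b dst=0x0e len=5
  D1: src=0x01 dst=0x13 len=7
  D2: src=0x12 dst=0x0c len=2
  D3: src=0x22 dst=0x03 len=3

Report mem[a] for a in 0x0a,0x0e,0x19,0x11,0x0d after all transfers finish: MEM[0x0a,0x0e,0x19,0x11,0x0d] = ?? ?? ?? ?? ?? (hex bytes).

D0: mem[0x0e..0x12] <- [ab 06 69 11 02]
D1: mem[0x13..0x19] <- [00 e1 53 f5 5d 39 3c]
D2: mem[0x0c..0x0d] <- [02 00]
D3: mem[0x03..0x05] <- [c8 6d e2]
query mem[0x0a]=0xbc, mem[0x0e]=0xab, mem[0x19]=0x3c, mem[0x11]=0x11, mem[0x0d]=0x00

MEM[0x0a,0x0e,0x19,0x11,0x0d] = bc ab 3c 11 00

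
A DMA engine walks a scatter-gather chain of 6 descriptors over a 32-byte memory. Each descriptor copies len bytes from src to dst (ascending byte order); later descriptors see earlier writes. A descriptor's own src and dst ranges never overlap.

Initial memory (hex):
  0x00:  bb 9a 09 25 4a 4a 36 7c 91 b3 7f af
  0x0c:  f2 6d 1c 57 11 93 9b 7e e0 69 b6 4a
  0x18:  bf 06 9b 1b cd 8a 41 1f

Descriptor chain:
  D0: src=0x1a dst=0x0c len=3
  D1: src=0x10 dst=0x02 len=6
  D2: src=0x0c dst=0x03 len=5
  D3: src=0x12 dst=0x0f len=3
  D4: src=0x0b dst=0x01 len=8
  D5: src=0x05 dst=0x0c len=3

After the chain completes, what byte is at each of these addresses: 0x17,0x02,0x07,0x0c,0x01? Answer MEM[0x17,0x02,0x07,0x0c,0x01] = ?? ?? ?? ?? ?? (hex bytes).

D0: mem[0x0c..0x0e] <- [9b 1b cd]
D1: mem[0x02..0x07] <- [11 93 9b 7e e0 69]
D2: mem[0x03..0x07] <- [9b 1b cd 57 11]
D3: mem[0x0f..0x11] <- [9b 7e e0]
D4: mem[0x01..0x08] <- [af 9b 1b cd 9b 7e e0 9b]
D5: mem[0x0c..0x0e] <- [9b 7e e0]
query mem[0x17]=0x4a, mem[0x02]=0x9b, mem[0x07]=0xe0, mem[0x0c]=0x9b, mem[0x01]=0xaf

MEM[0x17,0x02,0x07,0x0c,0x01] = 4a 9b e0 9b af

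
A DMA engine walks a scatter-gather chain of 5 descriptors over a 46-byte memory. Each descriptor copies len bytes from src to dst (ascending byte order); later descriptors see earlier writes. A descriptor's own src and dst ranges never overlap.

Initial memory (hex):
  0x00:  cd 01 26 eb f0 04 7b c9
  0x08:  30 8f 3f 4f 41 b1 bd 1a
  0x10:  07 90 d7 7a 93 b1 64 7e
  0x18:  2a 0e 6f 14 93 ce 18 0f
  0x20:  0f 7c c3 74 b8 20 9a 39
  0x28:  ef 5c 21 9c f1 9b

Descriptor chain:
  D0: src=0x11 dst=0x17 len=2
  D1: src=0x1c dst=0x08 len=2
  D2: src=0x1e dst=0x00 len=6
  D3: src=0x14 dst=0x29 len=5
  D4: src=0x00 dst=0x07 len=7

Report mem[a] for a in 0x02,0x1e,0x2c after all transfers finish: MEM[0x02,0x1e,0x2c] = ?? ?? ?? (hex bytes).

MEM[0x02,0x1e,0x2c] = 0f 18 90

[0] 0x11->0x17 len=2 : 90 d7
[1] 0x1c->0x08 len=2 : 93 ce
[2] 0x1e->0x00 len=6 : 18 0f 0f 7c c3 74
[3] 0x14->0x29 len=5 : 93 b1 64 90 d7
[4] 0x00->0x07 len=7 : 18 0f 0f 7c c3 74 7b
query mem[0x02]=0x0f, mem[0x1e]=0x18, mem[0x2c]=0x90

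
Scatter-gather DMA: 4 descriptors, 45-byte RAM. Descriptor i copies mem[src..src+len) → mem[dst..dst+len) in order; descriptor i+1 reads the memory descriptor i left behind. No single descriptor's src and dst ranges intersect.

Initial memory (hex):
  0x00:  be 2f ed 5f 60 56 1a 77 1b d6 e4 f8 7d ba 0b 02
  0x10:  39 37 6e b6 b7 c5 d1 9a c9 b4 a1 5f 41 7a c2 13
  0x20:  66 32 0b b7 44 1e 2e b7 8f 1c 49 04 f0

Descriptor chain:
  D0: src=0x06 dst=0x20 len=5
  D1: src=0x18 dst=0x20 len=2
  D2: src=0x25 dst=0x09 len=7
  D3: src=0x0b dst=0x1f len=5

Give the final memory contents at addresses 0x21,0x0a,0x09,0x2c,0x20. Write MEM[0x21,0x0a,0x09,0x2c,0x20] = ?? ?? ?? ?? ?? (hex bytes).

#0 dst[0x20+5] := {0x1a,0x77,0x1b,0xd6,0xe4}
#1 dst[0x20+2] := {0xc9,0xb4}
#2 dst[0x09+7] := {0x1e,0x2e,0xb7,0x8f,0x1c,0x49,0x04}
#3 dst[0x1f+5] := {0xb7,0x8f,0x1c,0x49,0x04}
query mem[0x21]=0x1c, mem[0x0a]=0x2e, mem[0x09]=0x1e, mem[0x2c]=0xf0, mem[0x20]=0x8f

MEM[0x21,0x0a,0x09,0x2c,0x20] = 1c 2e 1e f0 8f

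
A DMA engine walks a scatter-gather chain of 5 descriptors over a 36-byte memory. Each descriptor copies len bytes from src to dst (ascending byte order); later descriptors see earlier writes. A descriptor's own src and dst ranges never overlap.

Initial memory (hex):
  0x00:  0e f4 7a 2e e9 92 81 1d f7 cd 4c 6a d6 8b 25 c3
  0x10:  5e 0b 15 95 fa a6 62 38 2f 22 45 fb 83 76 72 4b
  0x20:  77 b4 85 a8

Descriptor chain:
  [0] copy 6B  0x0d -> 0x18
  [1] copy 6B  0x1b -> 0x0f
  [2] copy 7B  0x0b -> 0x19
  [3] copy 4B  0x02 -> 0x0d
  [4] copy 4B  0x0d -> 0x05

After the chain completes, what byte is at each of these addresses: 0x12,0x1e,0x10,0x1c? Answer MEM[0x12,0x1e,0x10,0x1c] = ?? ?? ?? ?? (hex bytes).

#0 dst[0x18+6] := {0x8b,0x25,0xc3,0x5e,0x0b,0x15}
#1 dst[0x0f+6] := {0x5e,0x0b,0x15,0x72,0x4b,0x77}
#2 dst[0x19+7] := {0x6a,0xd6,0x8b,0x25,0x5e,0x0b,0x15}
#3 dst[0x0d+4] := {0x7a,0x2e,0xe9,0x92}
#4 dst[0x05+4] := {0x7a,0x2e,0xe9,0x92}
query mem[0x12]=0x72, mem[0x1e]=0x0b, mem[0x10]=0x92, mem[0x1c]=0x25

MEM[0x12,0x1e,0x10,0x1c] = 72 0b 92 25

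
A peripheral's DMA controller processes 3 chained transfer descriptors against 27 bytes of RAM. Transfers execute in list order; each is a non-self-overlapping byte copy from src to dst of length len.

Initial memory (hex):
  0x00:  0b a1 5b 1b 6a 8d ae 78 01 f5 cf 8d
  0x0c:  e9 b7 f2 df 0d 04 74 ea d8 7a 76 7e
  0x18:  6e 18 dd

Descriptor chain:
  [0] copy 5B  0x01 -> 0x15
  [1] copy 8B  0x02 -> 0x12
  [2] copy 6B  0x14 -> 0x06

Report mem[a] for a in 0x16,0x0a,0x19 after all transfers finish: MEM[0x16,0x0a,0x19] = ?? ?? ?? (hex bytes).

[0] 0x01->0x15 len=5 : a1 5b 1b 6a 8d
[1] 0x02->0x12 len=8 : 5b 1b 6a 8d ae 78 01 f5
[2] 0x14->0x06 len=6 : 6a 8d ae 78 01 f5
query mem[0x16]=0xae, mem[0x0a]=0x01, mem[0x19]=0xf5

MEM[0x16,0x0a,0x19] = ae 01 f5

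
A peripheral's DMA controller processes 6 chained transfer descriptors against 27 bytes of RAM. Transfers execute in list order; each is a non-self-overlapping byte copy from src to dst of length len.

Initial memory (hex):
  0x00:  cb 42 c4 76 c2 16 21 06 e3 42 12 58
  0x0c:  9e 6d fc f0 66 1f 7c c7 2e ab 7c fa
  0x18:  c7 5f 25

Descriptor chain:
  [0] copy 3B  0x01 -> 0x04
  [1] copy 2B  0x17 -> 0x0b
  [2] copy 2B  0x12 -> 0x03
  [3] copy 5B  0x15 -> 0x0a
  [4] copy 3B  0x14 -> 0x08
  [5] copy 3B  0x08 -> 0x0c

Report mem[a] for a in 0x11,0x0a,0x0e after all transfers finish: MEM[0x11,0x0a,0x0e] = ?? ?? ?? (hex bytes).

MEM[0x11,0x0a,0x0e] = 1f 7c 7c

D0: mem[0x04..0x06] <- [42 c4 76]
D1: mem[0x0b..0x0c] <- [fa c7]
D2: mem[0x03..0x04] <- [7c c7]
D3: mem[0x0a..0x0e] <- [ab 7c fa c7 5f]
D4: mem[0x08..0x0a] <- [2e ab 7c]
D5: mem[0x0c..0x0e] <- [2e ab 7c]
query mem[0x11]=0x1f, mem[0x0a]=0x7c, mem[0x0e]=0x7c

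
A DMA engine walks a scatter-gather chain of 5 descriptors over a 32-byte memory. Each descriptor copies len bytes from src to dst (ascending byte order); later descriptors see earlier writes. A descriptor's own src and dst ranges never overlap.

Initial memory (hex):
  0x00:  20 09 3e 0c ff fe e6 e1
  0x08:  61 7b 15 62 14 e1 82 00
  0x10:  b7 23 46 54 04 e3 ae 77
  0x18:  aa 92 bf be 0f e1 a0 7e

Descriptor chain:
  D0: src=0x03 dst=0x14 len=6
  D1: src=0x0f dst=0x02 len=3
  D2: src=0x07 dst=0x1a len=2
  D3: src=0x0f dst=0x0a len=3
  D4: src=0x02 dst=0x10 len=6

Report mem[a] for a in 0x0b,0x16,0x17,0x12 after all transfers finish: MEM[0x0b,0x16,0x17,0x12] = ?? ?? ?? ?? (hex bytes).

MEM[0x0b,0x16,0x17,0x12] = b7 fe e6 23

#0 dst[0x14+6] := {0x0c,0xff,0xfe,0xe6,0xe1,0x61}
#1 dst[0x02+3] := {0x00,0xb7,0x23}
#2 dst[0x1a+2] := {0xe1,0x61}
#3 dst[0x0a+3] := {0x00,0xb7,0x23}
#4 dst[0x10+6] := {0x00,0xb7,0x23,0xfe,0xe6,0xe1}
query mem[0x0b]=0xb7, mem[0x16]=0xfe, mem[0x17]=0xe6, mem[0x12]=0x23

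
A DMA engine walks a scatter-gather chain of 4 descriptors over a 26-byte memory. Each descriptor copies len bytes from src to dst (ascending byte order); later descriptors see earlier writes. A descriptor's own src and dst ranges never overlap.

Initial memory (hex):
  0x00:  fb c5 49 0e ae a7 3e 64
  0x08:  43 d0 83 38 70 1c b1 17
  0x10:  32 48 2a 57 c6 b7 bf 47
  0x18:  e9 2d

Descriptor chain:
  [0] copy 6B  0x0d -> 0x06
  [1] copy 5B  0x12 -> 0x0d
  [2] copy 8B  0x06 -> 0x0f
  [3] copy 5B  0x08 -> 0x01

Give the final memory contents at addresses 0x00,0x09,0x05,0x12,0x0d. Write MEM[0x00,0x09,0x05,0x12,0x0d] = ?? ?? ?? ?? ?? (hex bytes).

[0] 0x0d->0x06 len=6 : 1c b1 17 32 48 2a
[1] 0x12->0x0d len=5 : 2a 57 c6 b7 bf
[2] 0x06->0x0f len=8 : 1c b1 17 32 48 2a 70 2a
[3] 0x08->0x01 len=5 : 17 32 48 2a 70
query mem[0x00]=0xfb, mem[0x09]=0x32, mem[0x05]=0x70, mem[0x12]=0x32, mem[0x0d]=0x2a

MEM[0x00,0x09,0x05,0x12,0x0d] = fb 32 70 32 2a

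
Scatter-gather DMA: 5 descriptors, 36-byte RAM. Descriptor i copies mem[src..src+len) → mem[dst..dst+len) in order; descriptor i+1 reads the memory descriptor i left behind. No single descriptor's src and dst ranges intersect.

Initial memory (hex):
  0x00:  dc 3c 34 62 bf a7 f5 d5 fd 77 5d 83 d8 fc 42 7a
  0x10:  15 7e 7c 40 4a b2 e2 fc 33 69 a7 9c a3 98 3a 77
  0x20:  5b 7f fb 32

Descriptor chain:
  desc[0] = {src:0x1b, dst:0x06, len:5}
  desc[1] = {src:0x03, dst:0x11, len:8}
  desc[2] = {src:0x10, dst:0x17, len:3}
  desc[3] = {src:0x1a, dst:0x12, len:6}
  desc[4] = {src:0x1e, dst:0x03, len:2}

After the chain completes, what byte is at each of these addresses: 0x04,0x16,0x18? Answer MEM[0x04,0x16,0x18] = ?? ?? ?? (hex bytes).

MEM[0x04,0x16,0x18] = 77 3a 62

[0] 0x1b->0x06 len=5 : 9c a3 98 3a 77
[1] 0x03->0x11 len=8 : 62 bf a7 9c a3 98 3a 77
[2] 0x10->0x17 len=3 : 15 62 bf
[3] 0x1a->0x12 len=6 : a7 9c a3 98 3a 77
[4] 0x1e->0x03 len=2 : 3a 77
query mem[0x04]=0x77, mem[0x16]=0x3a, mem[0x18]=0x62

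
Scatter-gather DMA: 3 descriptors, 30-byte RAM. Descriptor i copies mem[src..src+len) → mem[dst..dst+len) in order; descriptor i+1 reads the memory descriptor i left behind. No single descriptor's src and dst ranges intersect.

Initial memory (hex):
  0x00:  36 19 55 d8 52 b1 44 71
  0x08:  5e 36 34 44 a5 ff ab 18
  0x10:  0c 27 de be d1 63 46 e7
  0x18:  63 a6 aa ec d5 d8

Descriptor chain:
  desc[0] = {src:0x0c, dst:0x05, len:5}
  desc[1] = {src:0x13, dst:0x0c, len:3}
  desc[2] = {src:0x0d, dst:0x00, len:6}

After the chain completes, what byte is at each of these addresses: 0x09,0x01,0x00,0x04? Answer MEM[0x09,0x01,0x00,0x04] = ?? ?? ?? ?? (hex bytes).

MEM[0x09,0x01,0x00,0x04] = 0c 63 d1 27

  after D0: wrote 5B at 0x05 = a5ffab180c
  after D1: wrote 3B at 0x0c = bed163
  after D2: wrote 6B at 0x00 = d163180c27de
query mem[0x09]=0x0c, mem[0x01]=0x63, mem[0x00]=0xd1, mem[0x04]=0x27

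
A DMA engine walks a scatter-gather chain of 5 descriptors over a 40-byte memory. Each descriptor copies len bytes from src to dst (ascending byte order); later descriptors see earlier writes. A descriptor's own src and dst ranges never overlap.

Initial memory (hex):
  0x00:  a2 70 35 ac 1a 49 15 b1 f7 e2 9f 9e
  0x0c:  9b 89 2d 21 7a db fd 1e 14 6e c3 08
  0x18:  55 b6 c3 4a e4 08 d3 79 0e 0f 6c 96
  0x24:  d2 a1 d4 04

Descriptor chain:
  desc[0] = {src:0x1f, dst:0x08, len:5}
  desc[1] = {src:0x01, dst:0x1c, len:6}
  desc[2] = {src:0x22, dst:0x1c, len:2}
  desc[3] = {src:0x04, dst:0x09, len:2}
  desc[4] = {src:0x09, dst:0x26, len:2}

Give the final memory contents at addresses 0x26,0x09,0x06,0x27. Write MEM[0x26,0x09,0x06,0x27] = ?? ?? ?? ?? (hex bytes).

D0: mem[0x08..0x0c] <- [79 0e 0f 6c 96]
D1: mem[0x1c..0x21] <- [70 35 ac 1a 49 15]
D2: mem[0x1c..0x1d] <- [6c 96]
D3: mem[0x09..0x0a] <- [1a 49]
D4: mem[0x26..0x27] <- [1a 49]
query mem[0x26]=0x1a, mem[0x09]=0x1a, mem[0x06]=0x15, mem[0x27]=0x49

MEM[0x26,0x09,0x06,0x27] = 1a 1a 15 49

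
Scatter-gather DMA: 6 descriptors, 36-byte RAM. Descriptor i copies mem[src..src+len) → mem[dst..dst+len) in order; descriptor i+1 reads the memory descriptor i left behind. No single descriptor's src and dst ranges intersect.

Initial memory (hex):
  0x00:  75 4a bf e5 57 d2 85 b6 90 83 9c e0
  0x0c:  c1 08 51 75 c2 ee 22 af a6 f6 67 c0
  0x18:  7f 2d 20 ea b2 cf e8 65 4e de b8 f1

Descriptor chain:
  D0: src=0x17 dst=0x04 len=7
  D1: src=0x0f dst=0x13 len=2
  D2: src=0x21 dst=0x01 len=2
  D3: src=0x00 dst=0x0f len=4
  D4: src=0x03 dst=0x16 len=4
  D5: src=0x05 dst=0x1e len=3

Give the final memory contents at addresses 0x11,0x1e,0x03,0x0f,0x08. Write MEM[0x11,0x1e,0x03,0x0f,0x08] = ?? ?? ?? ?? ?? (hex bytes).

MEM[0x11,0x1e,0x03,0x0f,0x08] = b8 7f e5 75 ea

[0] 0x17->0x04 len=7 : c0 7f 2d 20 ea b2 cf
[1] 0x0f->0x13 len=2 : 75 c2
[2] 0x21->0x01 len=2 : de b8
[3] 0x00->0x0f len=4 : 75 de b8 e5
[4] 0x03->0x16 len=4 : e5 c0 7f 2d
[5] 0x05->0x1e len=3 : 7f 2d 20
query mem[0x11]=0xb8, mem[0x1e]=0x7f, mem[0x03]=0xe5, mem[0x0f]=0x75, mem[0x08]=0xea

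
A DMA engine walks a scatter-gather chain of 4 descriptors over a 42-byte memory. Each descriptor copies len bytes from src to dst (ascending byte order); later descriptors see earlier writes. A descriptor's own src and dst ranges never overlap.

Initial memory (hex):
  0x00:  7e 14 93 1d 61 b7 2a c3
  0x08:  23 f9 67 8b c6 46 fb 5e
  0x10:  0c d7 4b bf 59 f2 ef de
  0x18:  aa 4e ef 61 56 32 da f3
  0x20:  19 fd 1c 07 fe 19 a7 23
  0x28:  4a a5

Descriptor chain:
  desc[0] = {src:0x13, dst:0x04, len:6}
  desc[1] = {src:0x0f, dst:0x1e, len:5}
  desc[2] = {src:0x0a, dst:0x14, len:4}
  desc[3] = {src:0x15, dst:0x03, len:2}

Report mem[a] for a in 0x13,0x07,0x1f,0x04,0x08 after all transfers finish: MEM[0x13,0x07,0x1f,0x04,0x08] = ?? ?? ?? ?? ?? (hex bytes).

MEM[0x13,0x07,0x1f,0x04,0x08] = bf ef 0c c6 de

D0: mem[0x04..0x09] <- [bf 59 f2 ef de aa]
D1: mem[0x1e..0x22] <- [5e 0c d7 4b bf]
D2: mem[0x14..0x17] <- [67 8b c6 46]
D3: mem[0x03..0x04] <- [8b c6]
query mem[0x13]=0xbf, mem[0x07]=0xef, mem[0x1f]=0x0c, mem[0x04]=0xc6, mem[0x08]=0xde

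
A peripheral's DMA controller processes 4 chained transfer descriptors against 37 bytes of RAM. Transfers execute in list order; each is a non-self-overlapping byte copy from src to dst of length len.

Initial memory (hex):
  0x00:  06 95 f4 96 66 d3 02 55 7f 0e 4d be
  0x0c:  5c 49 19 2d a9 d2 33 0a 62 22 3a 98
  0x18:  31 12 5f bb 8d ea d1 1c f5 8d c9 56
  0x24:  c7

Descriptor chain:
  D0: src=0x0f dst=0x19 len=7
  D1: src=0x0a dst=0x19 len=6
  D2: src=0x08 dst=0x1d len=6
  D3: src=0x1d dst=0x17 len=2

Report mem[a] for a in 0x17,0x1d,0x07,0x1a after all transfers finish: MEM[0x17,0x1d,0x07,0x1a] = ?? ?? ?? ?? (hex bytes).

MEM[0x17,0x1d,0x07,0x1a] = 7f 7f 55 be

[0] 0x0f->0x19 len=7 : 2d a9 d2 33 0a 62 22
[1] 0x0a->0x19 len=6 : 4d be 5c 49 19 2d
[2] 0x08->0x1d len=6 : 7f 0e 4d be 5c 49
[3] 0x1d->0x17 len=2 : 7f 0e
query mem[0x17]=0x7f, mem[0x1d]=0x7f, mem[0x07]=0x55, mem[0x1a]=0xbe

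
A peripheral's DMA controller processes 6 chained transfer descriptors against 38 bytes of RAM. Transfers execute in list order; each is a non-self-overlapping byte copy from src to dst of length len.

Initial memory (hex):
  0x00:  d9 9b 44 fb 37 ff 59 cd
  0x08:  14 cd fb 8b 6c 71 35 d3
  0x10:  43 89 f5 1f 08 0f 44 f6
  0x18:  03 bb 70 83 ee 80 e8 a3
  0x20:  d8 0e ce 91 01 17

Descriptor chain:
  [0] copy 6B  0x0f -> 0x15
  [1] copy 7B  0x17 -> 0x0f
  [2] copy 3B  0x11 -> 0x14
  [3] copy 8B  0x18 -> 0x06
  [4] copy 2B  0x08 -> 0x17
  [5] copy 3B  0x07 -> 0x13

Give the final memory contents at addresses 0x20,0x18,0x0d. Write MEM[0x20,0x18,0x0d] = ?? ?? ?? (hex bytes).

MEM[0x20,0x18,0x0d] = d8 83 a3

  after D0: wrote 6B at 0x15 = d34389f51f08
  after D1: wrote 7B at 0x0f = 89f51f0883ee80
  after D2: wrote 3B at 0x14 = 1f0883
  after D3: wrote 8B at 0x06 = f51f0883ee80e8a3
  after D4: wrote 2B at 0x17 = 0883
  after D5: wrote 3B at 0x13 = 1f0883
query mem[0x20]=0xd8, mem[0x18]=0x83, mem[0x0d]=0xa3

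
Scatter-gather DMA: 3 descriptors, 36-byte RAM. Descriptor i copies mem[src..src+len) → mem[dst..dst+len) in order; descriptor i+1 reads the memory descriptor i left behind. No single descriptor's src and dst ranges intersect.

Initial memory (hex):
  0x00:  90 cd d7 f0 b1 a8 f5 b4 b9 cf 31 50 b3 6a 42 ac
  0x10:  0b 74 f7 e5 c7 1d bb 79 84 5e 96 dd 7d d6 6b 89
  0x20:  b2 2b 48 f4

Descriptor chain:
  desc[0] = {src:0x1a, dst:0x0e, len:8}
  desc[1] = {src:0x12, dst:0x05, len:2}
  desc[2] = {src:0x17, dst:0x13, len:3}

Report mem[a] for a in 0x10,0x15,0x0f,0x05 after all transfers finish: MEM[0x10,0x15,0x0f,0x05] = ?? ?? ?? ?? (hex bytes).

MEM[0x10,0x15,0x0f,0x05] = 7d 5e dd 6b

[0] 0x1a->0x0e len=8 : 96 dd 7d d6 6b 89 b2 2b
[1] 0x12->0x05 len=2 : 6b 89
[2] 0x17->0x13 len=3 : 79 84 5e
query mem[0x10]=0x7d, mem[0x15]=0x5e, mem[0x0f]=0xdd, mem[0x05]=0x6b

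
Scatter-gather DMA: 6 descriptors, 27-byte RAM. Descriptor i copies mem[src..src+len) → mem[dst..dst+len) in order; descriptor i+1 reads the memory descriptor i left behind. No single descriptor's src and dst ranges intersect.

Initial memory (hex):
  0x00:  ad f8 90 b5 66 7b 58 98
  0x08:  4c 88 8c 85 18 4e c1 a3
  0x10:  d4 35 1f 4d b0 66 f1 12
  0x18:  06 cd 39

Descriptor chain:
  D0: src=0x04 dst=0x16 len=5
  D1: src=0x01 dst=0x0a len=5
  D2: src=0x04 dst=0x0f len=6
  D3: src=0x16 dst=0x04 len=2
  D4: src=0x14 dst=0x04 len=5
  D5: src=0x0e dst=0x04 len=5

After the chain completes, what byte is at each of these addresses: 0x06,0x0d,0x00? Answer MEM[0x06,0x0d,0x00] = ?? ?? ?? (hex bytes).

MEM[0x06,0x0d,0x00] = 7b 66 ad

  after D0: wrote 5B at 0x16 = 667b58984c
  after D1: wrote 5B at 0x0a = f890b5667b
  after D2: wrote 6B at 0x0f = 667b58984c88
  after D3: wrote 2B at 0x04 = 667b
  after D4: wrote 5B at 0x04 = 8866667b58
  after D5: wrote 5B at 0x04 = 7b667b5898
query mem[0x06]=0x7b, mem[0x0d]=0x66, mem[0x00]=0xad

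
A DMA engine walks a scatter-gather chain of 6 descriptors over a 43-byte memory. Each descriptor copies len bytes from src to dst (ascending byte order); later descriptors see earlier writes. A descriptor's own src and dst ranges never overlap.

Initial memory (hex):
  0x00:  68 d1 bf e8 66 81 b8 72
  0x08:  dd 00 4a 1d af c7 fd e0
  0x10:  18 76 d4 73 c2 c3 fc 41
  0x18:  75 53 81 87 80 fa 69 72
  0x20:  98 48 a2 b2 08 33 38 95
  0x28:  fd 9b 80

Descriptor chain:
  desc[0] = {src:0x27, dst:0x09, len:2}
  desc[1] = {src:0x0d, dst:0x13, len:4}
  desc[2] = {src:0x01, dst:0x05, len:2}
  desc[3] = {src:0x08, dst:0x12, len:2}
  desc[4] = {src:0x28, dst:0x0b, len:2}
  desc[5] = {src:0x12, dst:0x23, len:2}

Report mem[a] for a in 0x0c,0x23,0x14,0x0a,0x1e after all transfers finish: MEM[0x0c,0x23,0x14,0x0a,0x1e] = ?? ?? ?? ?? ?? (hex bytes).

#0 dst[0x09+2] := {0x95,0xfd}
#1 dst[0x13+4] := {0xc7,0xfd,0xe0,0x18}
#2 dst[0x05+2] := {0xd1,0xbf}
#3 dst[0x12+2] := {0xdd,0x95}
#4 dst[0x0b+2] := {0xfd,0x9b}
#5 dst[0x23+2] := {0xdd,0x95}
query mem[0x0c]=0x9b, mem[0x23]=0xdd, mem[0x14]=0xfd, mem[0x0a]=0xfd, mem[0x1e]=0x69

MEM[0x0c,0x23,0x14,0x0a,0x1e] = 9b dd fd fd 69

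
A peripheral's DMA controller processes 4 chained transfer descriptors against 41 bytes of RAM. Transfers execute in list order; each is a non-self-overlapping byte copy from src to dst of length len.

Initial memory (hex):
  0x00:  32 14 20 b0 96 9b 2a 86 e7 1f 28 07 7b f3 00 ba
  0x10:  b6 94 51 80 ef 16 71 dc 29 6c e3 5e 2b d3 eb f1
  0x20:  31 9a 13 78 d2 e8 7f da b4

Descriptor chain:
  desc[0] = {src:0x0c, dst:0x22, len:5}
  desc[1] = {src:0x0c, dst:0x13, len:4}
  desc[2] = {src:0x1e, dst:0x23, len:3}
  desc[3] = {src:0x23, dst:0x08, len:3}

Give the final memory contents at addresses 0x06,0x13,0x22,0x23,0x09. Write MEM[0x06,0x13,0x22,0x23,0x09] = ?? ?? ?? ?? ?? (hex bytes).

MEM[0x06,0x13,0x22,0x23,0x09] = 2a 7b 7b eb f1

D0: mem[0x22..0x26] <- [7b f3 00 ba b6]
D1: mem[0x13..0x16] <- [7b f3 00 ba]
D2: mem[0x23..0x25] <- [eb f1 31]
D3: mem[0x08..0x0a] <- [eb f1 31]
query mem[0x06]=0x2a, mem[0x13]=0x7b, mem[0x22]=0x7b, mem[0x23]=0xeb, mem[0x09]=0xf1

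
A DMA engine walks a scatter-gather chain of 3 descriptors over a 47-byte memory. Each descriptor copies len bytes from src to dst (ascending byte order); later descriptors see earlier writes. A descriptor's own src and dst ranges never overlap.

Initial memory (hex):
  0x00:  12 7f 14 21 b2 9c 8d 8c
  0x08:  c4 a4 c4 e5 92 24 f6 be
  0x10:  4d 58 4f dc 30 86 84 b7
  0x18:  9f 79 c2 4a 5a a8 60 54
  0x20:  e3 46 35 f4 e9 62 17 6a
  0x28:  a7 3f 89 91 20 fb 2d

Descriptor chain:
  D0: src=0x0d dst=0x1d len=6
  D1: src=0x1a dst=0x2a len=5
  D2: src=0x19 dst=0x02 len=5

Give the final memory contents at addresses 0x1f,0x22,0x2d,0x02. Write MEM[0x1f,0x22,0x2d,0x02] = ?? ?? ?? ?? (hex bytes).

  after D0: wrote 6B at 0x1d = 24f6be4d584f
  after D1: wrote 5B at 0x2a = c24a5a24f6
  after D2: wrote 5B at 0x02 = 79c24a5a24
query mem[0x1f]=0xbe, mem[0x22]=0x4f, mem[0x2d]=0x24, mem[0x02]=0x79

MEM[0x1f,0x22,0x2d,0x02] = be 4f 24 79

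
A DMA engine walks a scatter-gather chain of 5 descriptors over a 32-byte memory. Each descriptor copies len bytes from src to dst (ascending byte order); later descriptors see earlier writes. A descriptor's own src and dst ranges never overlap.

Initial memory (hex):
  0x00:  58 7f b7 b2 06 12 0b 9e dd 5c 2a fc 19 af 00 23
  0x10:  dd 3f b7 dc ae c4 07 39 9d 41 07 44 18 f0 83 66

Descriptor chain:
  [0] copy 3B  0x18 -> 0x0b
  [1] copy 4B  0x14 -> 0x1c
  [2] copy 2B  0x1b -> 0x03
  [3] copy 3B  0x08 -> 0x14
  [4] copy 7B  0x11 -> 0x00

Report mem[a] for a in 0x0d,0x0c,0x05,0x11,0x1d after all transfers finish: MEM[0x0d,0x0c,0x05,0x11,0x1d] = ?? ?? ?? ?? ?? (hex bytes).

[0] 0x18->0x0b len=3 : 9d 41 07
[1] 0x14->0x1c len=4 : ae c4 07 39
[2] 0x1b->0x03 len=2 : 44 ae
[3] 0x08->0x14 len=3 : dd 5c 2a
[4] 0x11->0x00 len=7 : 3f b7 dc dd 5c 2a 39
query mem[0x0d]=0x07, mem[0x0c]=0x41, mem[0x05]=0x2a, mem[0x11]=0x3f, mem[0x1d]=0xc4

MEM[0x0d,0x0c,0x05,0x11,0x1d] = 07 41 2a 3f c4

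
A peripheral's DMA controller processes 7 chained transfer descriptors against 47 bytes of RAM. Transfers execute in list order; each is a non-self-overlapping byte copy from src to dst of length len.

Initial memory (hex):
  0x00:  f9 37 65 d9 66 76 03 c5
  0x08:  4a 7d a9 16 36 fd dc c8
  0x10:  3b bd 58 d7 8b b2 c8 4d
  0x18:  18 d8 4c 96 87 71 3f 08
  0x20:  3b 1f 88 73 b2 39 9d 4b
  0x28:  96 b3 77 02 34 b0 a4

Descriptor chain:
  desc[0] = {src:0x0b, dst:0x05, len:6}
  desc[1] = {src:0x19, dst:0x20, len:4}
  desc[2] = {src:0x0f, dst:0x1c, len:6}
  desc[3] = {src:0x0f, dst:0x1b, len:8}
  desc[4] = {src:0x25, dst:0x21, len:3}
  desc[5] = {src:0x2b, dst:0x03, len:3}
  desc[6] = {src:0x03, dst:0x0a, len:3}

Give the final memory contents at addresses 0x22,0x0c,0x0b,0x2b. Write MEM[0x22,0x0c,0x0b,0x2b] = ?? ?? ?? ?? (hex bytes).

MEM[0x22,0x0c,0x0b,0x2b] = 9d b0 34 02

  after D0: wrote 6B at 0x05 = 1636fddcc83b
  after D1: wrote 4B at 0x20 = d84c9687
  after D2: wrote 6B at 0x1c = c83bbd58d78b
  after D3: wrote 8B at 0x1b = c83bbd58d78bb2c8
  after D4: wrote 3B at 0x21 = 399d4b
  after D5: wrote 3B at 0x03 = 0234b0
  after D6: wrote 3B at 0x0a = 0234b0
query mem[0x22]=0x9d, mem[0x0c]=0xb0, mem[0x0b]=0x34, mem[0x2b]=0x02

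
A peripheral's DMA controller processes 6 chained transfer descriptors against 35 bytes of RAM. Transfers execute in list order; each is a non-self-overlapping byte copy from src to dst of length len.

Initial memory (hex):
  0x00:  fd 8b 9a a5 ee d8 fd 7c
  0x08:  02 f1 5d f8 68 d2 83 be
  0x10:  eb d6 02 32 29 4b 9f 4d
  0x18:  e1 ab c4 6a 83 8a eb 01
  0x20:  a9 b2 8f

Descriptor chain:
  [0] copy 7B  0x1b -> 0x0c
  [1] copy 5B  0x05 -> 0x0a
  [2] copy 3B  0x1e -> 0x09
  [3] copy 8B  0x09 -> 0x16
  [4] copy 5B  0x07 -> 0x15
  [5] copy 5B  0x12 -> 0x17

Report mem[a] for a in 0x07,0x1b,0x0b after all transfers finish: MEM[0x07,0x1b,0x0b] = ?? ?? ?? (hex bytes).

[0] 0x1b->0x0c len=7 : 6a 83 8a eb 01 a9 b2
[1] 0x05->0x0a len=5 : d8 fd 7c 02 f1
[2] 0x1e->0x09 len=3 : eb 01 a9
[3] 0x09->0x16 len=8 : eb 01 a9 7c 02 f1 eb 01
[4] 0x07->0x15 len=5 : 7c 02 eb 01 a9
[5] 0x12->0x17 len=5 : b2 32 29 7c 02
query mem[0x07]=0x7c, mem[0x1b]=0x02, mem[0x0b]=0xa9

MEM[0x07,0x1b,0x0b] = 7c 02 a9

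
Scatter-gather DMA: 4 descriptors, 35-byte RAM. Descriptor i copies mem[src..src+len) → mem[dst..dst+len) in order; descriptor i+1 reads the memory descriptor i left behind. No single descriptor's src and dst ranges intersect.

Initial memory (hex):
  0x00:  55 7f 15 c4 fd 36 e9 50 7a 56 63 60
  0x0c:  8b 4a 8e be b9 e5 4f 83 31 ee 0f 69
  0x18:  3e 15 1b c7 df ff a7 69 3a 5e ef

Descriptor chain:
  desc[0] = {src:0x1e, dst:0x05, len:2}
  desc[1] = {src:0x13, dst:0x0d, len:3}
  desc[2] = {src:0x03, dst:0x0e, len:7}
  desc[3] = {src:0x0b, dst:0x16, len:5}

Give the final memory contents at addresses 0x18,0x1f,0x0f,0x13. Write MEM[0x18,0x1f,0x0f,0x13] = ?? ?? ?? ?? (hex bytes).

MEM[0x18,0x1f,0x0f,0x13] = 83 69 fd 7a

D0: mem[0x05..0x06] <- [a7 69]
D1: mem[0x0d..0x0f] <- [83 31 ee]
D2: mem[0x0e..0x14] <- [c4 fd a7 69 50 7a 56]
D3: mem[0x16..0x1a] <- [60 8b 83 c4 fd]
query mem[0x18]=0x83, mem[0x1f]=0x69, mem[0x0f]=0xfd, mem[0x13]=0x7a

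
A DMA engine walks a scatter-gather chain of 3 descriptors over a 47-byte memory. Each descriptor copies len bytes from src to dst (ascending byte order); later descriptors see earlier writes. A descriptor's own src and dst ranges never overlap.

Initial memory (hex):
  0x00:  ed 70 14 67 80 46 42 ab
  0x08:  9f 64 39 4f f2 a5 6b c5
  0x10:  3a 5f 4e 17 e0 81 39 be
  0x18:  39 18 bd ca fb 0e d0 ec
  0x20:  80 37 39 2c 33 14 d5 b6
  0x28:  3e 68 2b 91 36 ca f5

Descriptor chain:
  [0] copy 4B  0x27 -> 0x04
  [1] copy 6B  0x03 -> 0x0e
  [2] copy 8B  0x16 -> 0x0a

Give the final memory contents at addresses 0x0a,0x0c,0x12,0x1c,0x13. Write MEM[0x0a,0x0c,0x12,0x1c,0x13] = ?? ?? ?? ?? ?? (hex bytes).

MEM[0x0a,0x0c,0x12,0x1c,0x13] = 39 39 2b fb 9f

[0] 0x27->0x04 len=4 : b6 3e 68 2b
[1] 0x03->0x0e len=6 : 67 b6 3e 68 2b 9f
[2] 0x16->0x0a len=8 : 39 be 39 18 bd ca fb 0e
query mem[0x0a]=0x39, mem[0x0c]=0x39, mem[0x12]=0x2b, mem[0x1c]=0xfb, mem[0x13]=0x9f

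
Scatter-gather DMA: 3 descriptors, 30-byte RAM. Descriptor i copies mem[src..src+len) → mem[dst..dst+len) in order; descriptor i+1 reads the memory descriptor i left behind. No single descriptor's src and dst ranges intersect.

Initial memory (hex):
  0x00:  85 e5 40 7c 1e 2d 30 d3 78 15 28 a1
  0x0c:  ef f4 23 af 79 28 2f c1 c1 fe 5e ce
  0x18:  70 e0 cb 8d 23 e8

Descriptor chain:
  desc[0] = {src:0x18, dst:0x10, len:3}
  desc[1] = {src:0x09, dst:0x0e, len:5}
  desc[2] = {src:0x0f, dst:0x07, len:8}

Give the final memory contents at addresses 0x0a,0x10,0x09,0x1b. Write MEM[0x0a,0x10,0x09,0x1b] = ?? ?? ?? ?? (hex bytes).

[0] 0x18->0x10 len=3 : 70 e0 cb
[1] 0x09->0x0e len=5 : 15 28 a1 ef f4
[2] 0x0f->0x07 len=8 : 28 a1 ef f4 c1 c1 fe 5e
query mem[0x0a]=0xf4, mem[0x10]=0xa1, mem[0x09]=0xef, mem[0x1b]=0x8d

MEM[0x0a,0x10,0x09,0x1b] = f4 a1 ef 8d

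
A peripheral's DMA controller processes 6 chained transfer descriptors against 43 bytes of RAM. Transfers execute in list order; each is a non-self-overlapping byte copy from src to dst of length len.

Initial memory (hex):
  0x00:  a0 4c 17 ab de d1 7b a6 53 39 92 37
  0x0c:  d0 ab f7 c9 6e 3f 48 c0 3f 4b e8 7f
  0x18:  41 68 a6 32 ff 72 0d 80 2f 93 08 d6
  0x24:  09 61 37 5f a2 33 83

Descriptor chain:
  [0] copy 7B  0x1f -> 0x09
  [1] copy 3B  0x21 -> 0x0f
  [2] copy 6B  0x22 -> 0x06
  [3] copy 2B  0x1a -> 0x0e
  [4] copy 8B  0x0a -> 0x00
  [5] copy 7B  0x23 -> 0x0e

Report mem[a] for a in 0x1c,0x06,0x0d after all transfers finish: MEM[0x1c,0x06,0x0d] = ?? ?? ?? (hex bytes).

MEM[0x1c,0x06,0x0d] = ff 08 d6

#0 dst[0x09+7] := {0x80,0x2f,0x93,0x08,0xd6,0x09,0x61}
#1 dst[0x0f+3] := {0x93,0x08,0xd6}
#2 dst[0x06+6] := {0x08,0xd6,0x09,0x61,0x37,0x5f}
#3 dst[0x0e+2] := {0xa6,0x32}
#4 dst[0x00+8] := {0x37,0x5f,0x08,0xd6,0xa6,0x32,0x08,0xd6}
#5 dst[0x0e+7] := {0xd6,0x09,0x61,0x37,0x5f,0xa2,0x33}
query mem[0x1c]=0xff, mem[0x06]=0x08, mem[0x0d]=0xd6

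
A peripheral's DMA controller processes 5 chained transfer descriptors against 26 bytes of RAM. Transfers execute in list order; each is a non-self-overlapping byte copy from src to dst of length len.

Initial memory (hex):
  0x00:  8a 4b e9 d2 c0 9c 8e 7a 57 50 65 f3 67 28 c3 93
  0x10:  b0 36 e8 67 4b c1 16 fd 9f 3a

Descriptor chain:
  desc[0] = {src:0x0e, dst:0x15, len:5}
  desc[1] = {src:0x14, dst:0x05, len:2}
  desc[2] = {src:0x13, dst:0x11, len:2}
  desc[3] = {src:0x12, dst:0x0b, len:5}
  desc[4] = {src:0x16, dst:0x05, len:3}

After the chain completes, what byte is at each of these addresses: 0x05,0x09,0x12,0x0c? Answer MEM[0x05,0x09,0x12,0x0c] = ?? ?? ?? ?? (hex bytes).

MEM[0x05,0x09,0x12,0x0c] = 93 50 4b 67

#0 dst[0x15+5] := {0xc3,0x93,0xb0,0x36,0xe8}
#1 dst[0x05+2] := {0x4b,0xc3}
#2 dst[0x11+2] := {0x67,0x4b}
#3 dst[0x0b+5] := {0x4b,0x67,0x4b,0xc3,0x93}
#4 dst[0x05+3] := {0x93,0xb0,0x36}
query mem[0x05]=0x93, mem[0x09]=0x50, mem[0x12]=0x4b, mem[0x0c]=0x67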